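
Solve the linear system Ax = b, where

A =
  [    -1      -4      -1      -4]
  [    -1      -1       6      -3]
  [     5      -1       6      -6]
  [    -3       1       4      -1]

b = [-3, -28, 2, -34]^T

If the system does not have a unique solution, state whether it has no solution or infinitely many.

x_1 = 6, x_2 = -2, x_3 = -3, x_4 = 2

Row-reduce the augmented matrix:
R1 ← R1 / (-1).
R2 ← R2 + 1·R1.
R3 ← R3 − 5·R1.
R4 ← R4 + 3·R1.
R2 ← R2 / (3).
R1 ← R1 − 4·R2.
R3 ← R3 + 21·R2.
R4 ← R4 − 13·R2.
R3 ← R3 / (50).
R1 ← R1 + 25/3·R3.
R2 ← R2 − 7/3·R3.
R4 ← R4 + 70/3·R3.
R4 ← R4 / (-11/5).
R1 ← R1 + 1/2·R4.
R2 ← R2 − 61/50·R4.
R3 ← R3 + 19/50·R4.
Reading off the reduced rows gives x_1 = 6, x_2 = -2, x_3 = -3, x_4 = 2.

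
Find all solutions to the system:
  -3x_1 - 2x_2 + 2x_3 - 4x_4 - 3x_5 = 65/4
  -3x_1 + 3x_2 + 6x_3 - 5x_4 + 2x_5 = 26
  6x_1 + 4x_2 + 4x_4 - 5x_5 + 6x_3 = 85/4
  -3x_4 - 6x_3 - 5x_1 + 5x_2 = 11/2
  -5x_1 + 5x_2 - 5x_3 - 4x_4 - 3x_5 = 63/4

x_1 = -3/2, x_2 = 2, x_3 = 5/2, x_4 = -1, x_5 = -9/4

Row-reduce the augmented matrix:
R1 ← R1 / (-3).
R2 ← R2 + 3·R1.
R3 ← R3 − 6·R1.
R4 ← R4 + 5·R1.
R5 ← R5 + 5·R1.
R2 ← R2 / (5).
R1 ← R1 − 2/3·R2.
R4 ← R4 − 25/3·R2.
R5 ← R5 − 25/3·R2.
R3 ← R3 / (10).
R1 ← R1 + 6/5·R3.
R2 ← R2 − 4/5·R3.
R4 ← R4 + 16·R3.
R5 ← R5 + 15·R3.
R4 ← R4 / (-16/15).
R1 ← R1 − 74/75·R4.
R2 ← R2 − 3/25·R4.
R3 ← R3 + 2/5·R4.
R5 ← R5 + 5/3·R4.
R5 ← R5 / (79/8).
R1 ← R1 + 407/20·R5.
R2 ← R2 + 19/40·R5.
R3 ← R3 − 27/4·R5.
R4 ← R4 − 157/8·R5.
Reading off the reduced rows gives x_1 = -3/2, x_2 = 2, x_3 = 5/2, x_4 = -1, x_5 = -9/4.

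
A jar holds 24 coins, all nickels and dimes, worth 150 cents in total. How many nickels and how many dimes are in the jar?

nickels: 18, dimes: 6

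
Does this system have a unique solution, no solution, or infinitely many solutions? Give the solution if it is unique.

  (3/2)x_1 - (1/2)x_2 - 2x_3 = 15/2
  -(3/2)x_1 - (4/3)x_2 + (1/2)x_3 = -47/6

infinitely many solutions

Row-reduce:
R1 ← R1 / (3/2).
R2 ← R2 + 3/2·R1.
R2 ← R2 / (-11/6).
R1 ← R1 + 1/3·R2.
Rank is 2 with 3 unknowns, leaving x_3 free.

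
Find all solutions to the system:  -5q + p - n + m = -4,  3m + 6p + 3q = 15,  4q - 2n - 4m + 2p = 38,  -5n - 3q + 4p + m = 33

Row-reduce the augmented matrix:
R2 ← R2 − 3·R1.
R3 ← R3 + 4·R1.
R4 ← R4 − 1·R1.
R2 ← R2 / (3).
R1 ← R1 + 1·R2.
R3 ← R3 + 6·R2.
R4 ← R4 + 4·R2.
R3 ← R3 / (12).
R1 ← R1 − 2·R3.
R2 ← R2 − 1·R3.
R4 ← R4 − 7·R3.
R4 ← R4 / (43/3).
R1 ← R1 + 7/3·R4.
R2 ← R2 − 13/3·R4.
R3 ← R3 − 5/3·R4.
Reading off the reduced rows gives m = -3, n = -6, p = 3, q = 2.

m = -3, n = -6, p = 3, q = 2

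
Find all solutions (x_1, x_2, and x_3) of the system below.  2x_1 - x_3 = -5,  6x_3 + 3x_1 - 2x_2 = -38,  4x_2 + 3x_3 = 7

Row-reduce the augmented matrix:
R1 ← R1 / (2).
R2 ← R2 − 3·R1.
R2 ← R2 / (-2).
R3 ← R3 − 4·R2.
R3 ← R3 / (18).
R1 ← R1 + 1/2·R3.
R2 ← R2 + 15/4·R3.
Reading off the reduced rows gives x_1 = -4, x_2 = 4, x_3 = -3.

x_1 = -4, x_2 = 4, x_3 = -3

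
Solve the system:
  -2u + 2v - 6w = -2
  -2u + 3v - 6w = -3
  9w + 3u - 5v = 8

no solution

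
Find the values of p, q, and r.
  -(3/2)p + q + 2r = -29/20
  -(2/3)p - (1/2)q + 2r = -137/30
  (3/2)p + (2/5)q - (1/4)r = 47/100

p = -1/2, q = 9/5, r = -2

Row-reduce the augmented matrix:
R1 ← R1 / (-3/2).
R2 ← R2 + 2/3·R1.
R3 ← R3 − 3/2·R1.
R2 ← R2 / (-17/18).
R1 ← R1 + 2/3·R2.
R3 ← R3 − 7/5·R2.
R3 ← R3 / (231/68).
R1 ← R1 + 36/17·R3.
R2 ← R2 + 20/17·R3.
Reading off the reduced rows gives p = -1/2, q = 9/5, r = -2.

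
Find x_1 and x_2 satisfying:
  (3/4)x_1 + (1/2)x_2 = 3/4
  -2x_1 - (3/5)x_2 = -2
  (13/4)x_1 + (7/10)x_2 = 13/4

x_1 = 1, x_2 = 0

Row-reduce the augmented matrix:
R1 ← R1 / (3/4).
R2 ← R2 + 2·R1.
R3 ← R3 − 13/4·R1.
R2 ← R2 / (11/15).
R1 ← R1 − 2/3·R2.
R3 ← R3 + 22/15·R2.
R3 reduces to 0 = 0, so the extra equation is consistent.
Reading off the reduced rows gives x_1 = 1, x_2 = 0.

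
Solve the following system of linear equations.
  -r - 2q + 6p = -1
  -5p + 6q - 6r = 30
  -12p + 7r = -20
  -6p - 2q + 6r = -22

no solution

Row-reduce:
R1 ← R1 / (6).
R2 ← R2 + 5·R1.
R3 ← R3 + 12·R1.
R4 ← R4 + 6·R1.
R2 ← R2 / (13/3).
R1 ← R1 + 1/3·R2.
R3 ← R3 + 4·R2.
R4 ← R4 + 4·R2.
R3 ← R3 / (-17/13).
R1 ← R1 + 9/13·R3.
R2 ← R2 + 41/26·R3.
R4 ← R4 + 17/13·R3.
Row 4 reduces to 0 = -1, a contradiction. The system is inconsistent.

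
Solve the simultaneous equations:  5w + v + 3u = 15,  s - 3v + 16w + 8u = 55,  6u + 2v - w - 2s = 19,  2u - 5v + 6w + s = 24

Row-reduce:
R1 ← R1 / (3).
R2 ← R2 − 8·R1.
R3 ← R3 − 6·R1.
R4 ← R4 − 2·R1.
R2 ← R2 / (-17/3).
R1 ← R1 − 1/3·R2.
R4 ← R4 + 17/3·R2.
R3 ← R3 / (-11).
R1 ← R1 − 31/17·R3.
R2 ← R2 + 8/17·R3.
Row 4 reduces to 0 = -1, a contradiction. The system is inconsistent.

no solution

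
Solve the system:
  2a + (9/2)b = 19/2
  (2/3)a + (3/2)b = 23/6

no solution

Row-reduce:
R1 ← R1 / (2).
R2 ← R2 − 2/3·R1.
Row 2 reduces to 0 = 2/3, a contradiction. The system is inconsistent.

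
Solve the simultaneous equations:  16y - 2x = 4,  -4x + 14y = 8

Row-reduce the augmented matrix:
R1 ← R1 / (-2).
R2 ← R2 + 4·R1.
R2 ← R2 / (-18).
R1 ← R1 + 8·R2.
Reading off the reduced rows gives x = -2, y = 0.

x = -2, y = 0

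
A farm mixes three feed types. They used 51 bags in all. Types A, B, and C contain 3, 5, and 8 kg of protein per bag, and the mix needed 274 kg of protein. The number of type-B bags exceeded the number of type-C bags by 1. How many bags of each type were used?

Let a = type-A bags, b = type-B bags, c = type-C bags.
  a + b + c = 51
  5b + 8c + 3a = 274
  -c + b = 1
Row-reduce the augmented matrix:
R2 ← R2 − 3·R1.
R2 ← R2 / (2).
R1 ← R1 − 1·R2.
R3 ← R3 − 1·R2.
R3 ← R3 / (-7/2).
R1 ← R1 + 3/2·R3.
R2 ← R2 − 5/2·R3.
Reading off the reduced rows gives a = 16, b = 18, c = 17.

type-A bags: 16, type-B bags: 18, type-C bags: 17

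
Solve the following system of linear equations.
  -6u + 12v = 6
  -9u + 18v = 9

Row-reduce:
R1 ← R1 / (-6).
R2 ← R2 + 9·R1.
Rank is 1 with 2 unknowns, leaving v free.

infinitely many solutions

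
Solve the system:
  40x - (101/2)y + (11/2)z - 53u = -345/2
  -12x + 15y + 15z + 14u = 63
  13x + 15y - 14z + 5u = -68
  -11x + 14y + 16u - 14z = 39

infinitely many solutions

Row-reduce:
R1 ← R1 / (40).
R2 ← R2 + 12·R1.
R3 ← R3 − 13·R1.
R4 ← R4 + 11·R1.
R2 ← R2 / (-3/20).
R1 ← R1 + 101/80·R2.
R3 ← R3 − 2513/80·R2.
R4 ← R4 − 9/80·R2.
R3 ← R3 / (3471).
R1 ← R1 + 140·R3.
R2 ← R2 + 111·R3.
Rank is 3 with 4 unknowns, leaving u free.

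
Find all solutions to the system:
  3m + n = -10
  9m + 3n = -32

no solution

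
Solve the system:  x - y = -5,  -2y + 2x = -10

infinitely many solutions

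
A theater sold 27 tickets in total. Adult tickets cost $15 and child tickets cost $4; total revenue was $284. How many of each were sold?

adult tickets: 16, child tickets: 11

Let a = adult tickets, c = child tickets.
  a + c = 27
  15a + 4c = 284
Row-reduce the augmented matrix:
R2 ← R2 − 15·R1.
R2 ← R2 / (-11).
R1 ← R1 − 1·R2.
Reading off the reduced rows gives a = 16, c = 11.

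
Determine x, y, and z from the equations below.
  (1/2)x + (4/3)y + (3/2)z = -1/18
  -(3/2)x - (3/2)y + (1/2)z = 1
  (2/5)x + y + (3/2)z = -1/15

x = -1, y = 1/3, z = 0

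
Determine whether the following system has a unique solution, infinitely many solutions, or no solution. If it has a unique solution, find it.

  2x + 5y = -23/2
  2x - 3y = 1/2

Row-reduce the augmented matrix:
R1 ← R1 / (2).
R2 ← R2 − 2·R1.
R2 ← R2 / (-8).
R1 ← R1 − 5/2·R2.
Reading off the reduced rows gives x = -2, y = -3/2.

x = -2, y = -3/2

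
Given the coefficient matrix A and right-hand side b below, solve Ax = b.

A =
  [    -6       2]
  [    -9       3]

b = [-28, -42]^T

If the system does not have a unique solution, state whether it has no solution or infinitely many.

infinitely many solutions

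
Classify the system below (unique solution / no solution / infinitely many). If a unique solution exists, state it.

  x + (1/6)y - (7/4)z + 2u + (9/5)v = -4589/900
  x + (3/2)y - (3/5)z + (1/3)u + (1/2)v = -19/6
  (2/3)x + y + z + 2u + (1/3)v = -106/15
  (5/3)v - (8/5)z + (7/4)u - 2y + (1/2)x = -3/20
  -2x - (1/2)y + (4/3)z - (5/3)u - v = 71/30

x = 3/2, y = -7/3, z = -1, u = -2, v = -11/5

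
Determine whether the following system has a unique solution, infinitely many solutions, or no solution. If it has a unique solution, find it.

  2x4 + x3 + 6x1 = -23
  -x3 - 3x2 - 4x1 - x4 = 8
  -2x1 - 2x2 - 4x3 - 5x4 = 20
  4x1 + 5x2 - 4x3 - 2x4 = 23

Row-reduce the augmented matrix:
R1 ← R1 / (6).
R2 ← R2 + 4·R1.
R3 ← R3 + 2·R1.
R4 ← R4 − 4·R1.
R2 ← R2 / (-3).
R3 ← R3 + 2·R2.
R4 ← R4 − 5·R2.
R3 ← R3 / (-31/9).
R1 ← R1 − 1/6·R3.
R2 ← R2 − 1/9·R3.
R4 ← R4 + 47/9·R3.
R4 ← R4 / (128/31).
R1 ← R1 − 7/62·R4.
R2 ← R2 + 8/31·R4.
R3 ← R3 − 41/31·R4.
Reading off the reduced rows gives x1 = -3, x2 = 3, x3 = -5, x4 = 0.

x1 = -3, x2 = 3, x3 = -5, x4 = 0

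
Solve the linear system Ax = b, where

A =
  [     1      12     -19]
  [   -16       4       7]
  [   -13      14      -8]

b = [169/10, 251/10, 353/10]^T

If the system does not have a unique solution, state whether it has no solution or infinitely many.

Row-reduce the augmented matrix:
R2 ← R2 + 16·R1.
R3 ← R3 + 13·R1.
R2 ← R2 / (196).
R1 ← R1 − 12·R2.
R3 ← R3 − 170·R2.
R3 ← R3 / (255/98).
R1 ← R1 + 40/49·R3.
R2 ← R2 + 297/196·R3.
Reading off the reduced rows gives x_1 = -8/5, x_2 = 3/4, x_3 = -1/2.

x_1 = -8/5, x_2 = 3/4, x_3 = -1/2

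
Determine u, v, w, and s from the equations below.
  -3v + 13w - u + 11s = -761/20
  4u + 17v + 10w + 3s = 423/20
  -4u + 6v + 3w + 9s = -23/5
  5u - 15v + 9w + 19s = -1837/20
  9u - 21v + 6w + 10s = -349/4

Row-reduce the augmented matrix:
R1 ← R1 / (-1).
R2 ← R2 − 4·R1.
R3 ← R3 + 4·R1.
R4 ← R4 − 5·R1.
R5 ← R5 − 9·R1.
R2 ← R2 / (5).
R1 ← R1 − 3·R2.
R3 ← R3 − 18·R2.
R4 ← R4 + 30·R2.
R5 ← R5 + 48·R2.
R3 ← R3 / (-1361/5).
R1 ← R1 + 251/5·R3.
R2 ← R2 − 62/5·R3.
R4 ← R4 − 446·R3.
R5 ← R5 − 3591/5·R3.
R4 ← R4 / (29150/1361).
R1 ← R1 + 2097/1361·R4.
R2 ← R2 − 133/1361·R4.
R3 ← R3 − 1021/1361·R4.
R5 ← R5 − 29150/1361·R4.
R5 reduces to 0 = 0, so the extra equation is consistent.
Reading off the reduced rows gives u = -7/5, v = 9/4, w = -2/5, s = -5/2.

u = -7/5, v = 9/4, w = -2/5, s = -5/2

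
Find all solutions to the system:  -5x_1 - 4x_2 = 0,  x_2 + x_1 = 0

Row-reduce the augmented matrix:
R1 ← R1 / (-5).
R2 ← R2 − 1·R1.
R2 ← R2 / (1/5).
R1 ← R1 − 4/5·R2.
Reading off the reduced rows gives x_1 = 0, x_2 = 0.

x_1 = 0, x_2 = 0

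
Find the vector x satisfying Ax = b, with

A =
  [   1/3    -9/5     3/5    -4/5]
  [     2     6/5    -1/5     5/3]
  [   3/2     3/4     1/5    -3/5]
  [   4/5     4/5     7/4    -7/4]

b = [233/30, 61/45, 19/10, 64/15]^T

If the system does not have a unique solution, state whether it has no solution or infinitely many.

x_1 = 5/2, x_2 = -3, x_3 = 3, x_4 = 1/3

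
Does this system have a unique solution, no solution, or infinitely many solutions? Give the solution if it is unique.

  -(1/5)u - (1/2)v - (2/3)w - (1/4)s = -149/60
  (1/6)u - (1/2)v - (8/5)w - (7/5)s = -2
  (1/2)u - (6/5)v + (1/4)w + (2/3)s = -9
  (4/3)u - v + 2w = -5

Row-reduce the augmented matrix:
R1 ← R1 / (-1/5).
R2 ← R2 − 1/6·R1.
R3 ← R3 − 1/2·R1.
R4 ← R4 − 4/3·R1.
R2 ← R2 / (-11/12).
R1 ← R1 − 5/2·R2.
R3 ← R3 + 49/20·R2.
R4 ← R4 + 13/3·R2.
R3 ← R3 / (4779/1100).
R1 ← R1 + 28/11·R3.
R2 ← R2 − 388/165·R3.
R4 ← R4 − 426/55·R3.
R4 ← R4 / (-17219/9558).
R1 ← R1 + 17015/28674·R4.
R2 ← R2 + 51155/86022·R4.
R3 ← R3 − 14323/14337·R4.
Reading off the reduced rows gives u = -3, v = 5, w = 2, s = -3.

u = -3, v = 5, w = 2, s = -3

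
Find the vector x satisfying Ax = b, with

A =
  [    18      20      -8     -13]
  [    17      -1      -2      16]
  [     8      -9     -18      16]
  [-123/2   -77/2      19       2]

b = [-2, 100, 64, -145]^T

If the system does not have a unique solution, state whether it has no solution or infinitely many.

no solution

Row-reduce:
R1 ← R1 / (18).
R2 ← R2 − 17·R1.
R3 ← R3 − 8·R1.
R4 ← R4 + 123/2·R1.
R2 ← R2 / (-179/9).
R1 ← R1 − 10/9·R2.
R3 ← R3 + 161/9·R2.
R4 ← R4 − 179/6·R2.
R3 ← R3 / (-3480/179).
R1 ← R1 + 24/179·R3.
R2 ← R2 + 50/179·R3.
Row 4 reduces to 0 = 1, a contradiction. The system is inconsistent.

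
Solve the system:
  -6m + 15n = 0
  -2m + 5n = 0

infinitely many solutions

Row-reduce:
R1 ← R1 / (-6).
R2 ← R2 + 2·R1.
Rank is 1 with 2 unknowns, leaving n free.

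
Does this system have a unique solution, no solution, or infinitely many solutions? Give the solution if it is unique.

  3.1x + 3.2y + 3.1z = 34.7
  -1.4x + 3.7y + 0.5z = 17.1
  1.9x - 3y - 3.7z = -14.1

Row-reduce the augmented matrix:
R1 ← R1 / (31/10).
R2 ← R2 + 7/5·R1.
R3 ← R3 − 19/10·R1.
R2 ← R2 / (319/62).
R1 ← R1 − 32/31·R2.
R3 ← R3 + 769/155·R2.
R3 ← R3 / (-30049/7975).
R1 ← R1 − 987/1595·R3.
R2 ← R2 − 589/1595·R3.
Reading off the reduced rows gives x = 4, y = 6, z = 1.

x = 4, y = 6, z = 1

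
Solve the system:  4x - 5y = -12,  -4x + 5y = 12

Row-reduce:
R1 ← R1 / (4).
R2 ← R2 + 4·R1.
Rank is 1 with 2 unknowns, leaving y free.

infinitely many solutions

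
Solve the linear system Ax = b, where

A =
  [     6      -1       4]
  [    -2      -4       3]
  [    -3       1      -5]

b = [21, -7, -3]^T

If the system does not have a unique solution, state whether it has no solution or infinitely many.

x_1 = 5, x_2 = -3, x_3 = -3

Row-reduce the augmented matrix:
R1 ← R1 / (6).
R2 ← R2 + 2·R1.
R3 ← R3 + 3·R1.
R2 ← R2 / (-13/3).
R1 ← R1 + 1/6·R2.
R3 ← R3 − 1/2·R2.
R3 ← R3 / (-5/2).
R1 ← R1 − 1/2·R3.
R2 ← R2 + 1·R3.
Reading off the reduced rows gives x_1 = 5, x_2 = -3, x_3 = -3.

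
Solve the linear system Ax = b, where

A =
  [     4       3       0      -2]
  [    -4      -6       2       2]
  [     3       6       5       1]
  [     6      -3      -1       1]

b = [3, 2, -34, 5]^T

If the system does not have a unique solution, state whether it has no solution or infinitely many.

x_1 = 0, x_2 = -3, x_3 = -2, x_4 = -6

Row-reduce the augmented matrix:
R1 ← R1 / (4).
R2 ← R2 + 4·R1.
R3 ← R3 − 3·R1.
R4 ← R4 − 6·R1.
R2 ← R2 / (-3).
R1 ← R1 − 3/4·R2.
R3 ← R3 − 15/4·R2.
R4 ← R4 + 15/2·R2.
R3 ← R3 / (15/2).
R1 ← R1 − 1/2·R3.
R2 ← R2 + 2/3·R3.
R4 ← R4 + 6·R3.
R4 ← R4 / (6).
R1 ← R1 + 2/3·R4.
R2 ← R2 − 2/9·R4.
R3 ← R3 − 1/3·R4.
Reading off the reduced rows gives x_1 = 0, x_2 = -3, x_3 = -2, x_4 = -6.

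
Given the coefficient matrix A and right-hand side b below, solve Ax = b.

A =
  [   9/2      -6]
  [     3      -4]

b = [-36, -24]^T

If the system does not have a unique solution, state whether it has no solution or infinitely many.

infinitely many solutions

Row-reduce:
R1 ← R1 / (9/2).
R2 ← R2 − 3·R1.
Rank is 1 with 2 unknowns, leaving x_2 free.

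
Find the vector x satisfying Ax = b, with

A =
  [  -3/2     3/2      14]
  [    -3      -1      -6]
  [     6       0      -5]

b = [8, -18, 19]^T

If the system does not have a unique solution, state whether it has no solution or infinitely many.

infinitely many solutions

Row-reduce:
R1 ← R1 / (-3/2).
R2 ← R2 + 3·R1.
R3 ← R3 − 6·R1.
R2 ← R2 / (-4).
R1 ← R1 + 1·R2.
R3 ← R3 − 6·R2.
Rank is 2 with 3 unknowns, leaving x_3 free.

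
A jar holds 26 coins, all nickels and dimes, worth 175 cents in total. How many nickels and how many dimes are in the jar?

nickels: 17, dimes: 9

Let n = nickels, d = dimes.
  d + n = 26
  5n + 10d = 175
Row-reduce the augmented matrix:
R2 ← R2 − 5·R1.
R2 ← R2 / (5).
R1 ← R1 − 1·R2.
Reading off the reduced rows gives n = 17, d = 9.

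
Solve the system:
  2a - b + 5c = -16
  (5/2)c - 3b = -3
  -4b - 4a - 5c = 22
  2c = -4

Row-reduce:
R1 ← R1 / (2).
R3 ← R3 + 4·R1.
R2 ← R2 / (-3).
R1 ← R1 + 1/2·R2.
R3 ← R3 + 6·R2.
Swap R3 and R4.
R3 ← R3 / (2).
R1 ← R1 − 25/12·R3.
R2 ← R2 + 5/6·R3.
Row 4 reduces to 0 = -4, a contradiction. The system is inconsistent.

no solution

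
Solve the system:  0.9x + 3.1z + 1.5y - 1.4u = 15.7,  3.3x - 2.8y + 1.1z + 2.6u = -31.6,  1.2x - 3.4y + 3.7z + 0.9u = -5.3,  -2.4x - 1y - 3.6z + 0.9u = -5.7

x = -6, y = 3, z = 4, u = -3

Row-reduce the augmented matrix:
R1 ← R1 / (9/10).
R2 ← R2 − 33/10·R1.
R3 ← R3 − 6/5·R1.
R4 ← R4 + 12/5·R1.
R2 ← R2 / (-83/10).
R1 ← R1 − 5/3·R2.
R3 ← R3 + 27/5·R2.
R4 ← R4 − 3·R2.
R3 ← R3 / (15553/2490).
R1 ← R1 − 1033/747·R3.
R2 ← R2 − 308/249·R3.
R4 ← R4 − 238/249·R3.
R4 ← R4 / (9593/31106).
R1 ← R1 − 23269/46659·R4.
R2 ← R2 + 7516/15553·R4.
R3 ← R3 + 5639/15553·R4.
Reading off the reduced rows gives x = -6, y = 3, z = 4, u = -3.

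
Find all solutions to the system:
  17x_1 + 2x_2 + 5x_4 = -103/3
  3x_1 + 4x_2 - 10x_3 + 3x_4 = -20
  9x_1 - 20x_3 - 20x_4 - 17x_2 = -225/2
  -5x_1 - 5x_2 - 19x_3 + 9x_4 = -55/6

Row-reduce the augmented matrix:
R1 ← R1 / (17).
R2 ← R2 − 3·R1.
R3 ← R3 − 9·R1.
R4 ← R4 + 5·R1.
R2 ← R2 / (62/17).
R1 ← R1 − 2/17·R2.
R3 ← R3 + 307/17·R2.
R4 ← R4 + 75/17·R2.
R3 ← R3 / (-2155/31).
R1 ← R1 − 10/31·R3.
R2 ← R2 + 85/31·R3.
R4 ← R4 + 964/31·R3.
R4 ← R4 / (39808/2155).
R1 ← R1 − 73/431·R4.
R2 ← R2 − 457/431·R4.
R3 ← R3 − 377/2155·R4.
Reading off the reduced rows gives x_1 = -8/3, x_2 = 1/2, x_3 = 2, x_4 = 2.

x_1 = -8/3, x_2 = 1/2, x_3 = 2, x_4 = 2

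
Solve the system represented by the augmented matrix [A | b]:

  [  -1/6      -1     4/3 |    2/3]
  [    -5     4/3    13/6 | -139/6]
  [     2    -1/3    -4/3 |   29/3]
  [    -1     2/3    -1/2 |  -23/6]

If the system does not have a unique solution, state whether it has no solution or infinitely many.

x_1 = 2, x_2 = -5, x_3 = -3

Row-reduce the augmented matrix:
R1 ← R1 / (-1/6).
R2 ← R2 + 5·R1.
R3 ← R3 − 2·R1.
R4 ← R4 + 1·R1.
R2 ← R2 / (94/3).
R1 ← R1 − 6·R2.
R3 ← R3 + 37/3·R2.
R4 ← R4 − 20/3·R2.
R3 ← R3 / (-127/564).
R1 ← R1 + 71/94·R3.
R2 ← R2 + 227/188·R3.
R4 ← R4 + 127/282·R3.
R4 reduces to 0 = 0, so the extra equation is consistent.
Reading off the reduced rows gives x_1 = 2, x_2 = -5, x_3 = -3.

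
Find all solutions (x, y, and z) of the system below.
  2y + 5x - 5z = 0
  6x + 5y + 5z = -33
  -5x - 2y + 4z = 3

x = -3, y = 0, z = -3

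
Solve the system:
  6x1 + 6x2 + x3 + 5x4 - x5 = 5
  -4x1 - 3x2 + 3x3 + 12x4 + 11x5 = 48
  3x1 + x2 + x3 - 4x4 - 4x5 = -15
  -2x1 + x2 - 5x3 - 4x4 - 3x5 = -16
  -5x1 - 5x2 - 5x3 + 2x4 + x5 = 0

Row-reduce:
R1 ← R1 / (6).
R2 ← R2 + 4·R1.
R3 ← R3 − 3·R1.
R4 ← R4 + 2·R1.
R5 ← R5 + 5·R1.
R1 ← R1 − 1·R2.
R3 ← R3 + 2·R2.
R4 ← R4 − 3·R2.
R3 ← R3 / (47/6).
R1 ← R1 + 7/2·R3.
R2 ← R2 − 11/3·R3.
R4 ← R4 + 47/3·R3.
R5 ← R5 + 25/6·R3.
Swap R4 and R5.
R4 ← R4 / (894/47).
R1 ← R1 + 174/47·R4.
R2 ← R2 − 189/47·R4.
R3 ← R3 − 145/47·R4.
Row 5 reduces to 0 = 2, a contradiction. The system is inconsistent.

no solution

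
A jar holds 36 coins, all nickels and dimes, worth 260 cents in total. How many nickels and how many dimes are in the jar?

Let n = nickels, d = dimes.
  n + d = 36
  5n + 10d = 260
Row-reduce the augmented matrix:
R2 ← R2 − 5·R1.
R2 ← R2 / (5).
R1 ← R1 − 1·R2.
Reading off the reduced rows gives n = 20, d = 16.

nickels: 20, dimes: 16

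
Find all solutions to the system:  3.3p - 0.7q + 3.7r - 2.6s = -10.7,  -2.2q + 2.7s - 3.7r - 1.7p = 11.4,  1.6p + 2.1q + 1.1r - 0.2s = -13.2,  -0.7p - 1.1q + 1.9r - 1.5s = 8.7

Row-reduce the augmented matrix:
R1 ← R1 / (33/10).
R2 ← R2 + 17/10·R1.
R3 ← R3 − 8/5·R1.
R4 ← R4 + 7/10·R1.
R2 ← R2 / (-169/66).
R1 ← R1 + 7/33·R2.
R3 ← R3 − 161/66·R2.
R4 ← R4 + 206/165·R2.
R3 ← R3 / (-4061/1690).
R1 ← R1 − 1073/845·R3.
R2 ← R2 − 592/845·R3.
R4 ← R4 − 15039/4225·R3.
R4 ← R4 / (157617/203050).
R1 ← R1 − 7002/20305·R4.
R2 ← R2 − 3163/20305·R4.
R3 ← R3 + 3983/4061·R4.
Reading off the reduced rows gives p = -5, q = -3, r = 1, s = 0.

p = -5, q = -3, r = 1, s = 0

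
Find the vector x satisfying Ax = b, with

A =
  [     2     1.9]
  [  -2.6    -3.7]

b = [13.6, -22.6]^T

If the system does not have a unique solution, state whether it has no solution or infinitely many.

Row-reduce the augmented matrix:
R1 ← R1 / (2).
R2 ← R2 + 13/5·R1.
R2 ← R2 / (-123/100).
R1 ← R1 − 19/20·R2.
Reading off the reduced rows gives x_1 = 3, x_2 = 4.

x_1 = 3, x_2 = 4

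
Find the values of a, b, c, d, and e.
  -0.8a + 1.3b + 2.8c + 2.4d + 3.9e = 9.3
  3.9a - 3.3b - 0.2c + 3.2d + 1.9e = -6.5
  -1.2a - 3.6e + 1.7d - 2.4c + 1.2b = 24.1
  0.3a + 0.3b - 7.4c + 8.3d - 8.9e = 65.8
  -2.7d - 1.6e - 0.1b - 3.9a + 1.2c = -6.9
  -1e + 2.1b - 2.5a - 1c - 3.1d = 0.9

Row-reduce the augmented matrix:
R1 ← R1 / (-4/5).
R2 ← R2 − 39/10·R1.
R3 ← R3 + 6/5·R1.
R4 ← R4 − 3/10·R1.
R5 ← R5 + 39/10·R1.
R6 ← R6 + 5/2·R1.
R2 ← R2 / (243/80).
R1 ← R1 + 13/8·R2.
R3 ← R3 + 3/4·R2.
R4 ← R4 − 63/80·R2.
R5 ← R5 + 103/16·R2.
R6 ← R6 + 157/80·R2.
R3 ← R3 / (-1328/405).
R1 ← R1 − 898/243·R3.
R2 ← R2 − 1076/243·R3.
R4 ← R4 + 1328/135·R3.
R5 ← R5 − 19507/1215·R3.
R6 ← R6 + 1288/1215·R3.
Swap R4 and R5.
R4 ← R4 / (1031411/39840).
R1 ← R1 − 27793/3984·R4.
R2 ← R2 − 14557/1992·R4.
R3 ← R3 + 1441/2656·R4.
R6 ← R6 + 7711/4980·R4.
Swap R5 and R6.
R5 ← R5 / (19311611/10314110).
R1 ← R1 − 772373/1031411·R5.
R2 ← R2 − 338783/1031411·R5.
R3 ← R3 − 2814187/2062822·R5.
R4 ← R4 − 108384/1031411·R5.
R6 reduces to 0 = 0, so the extra equation is consistent.
Reading off the reduced rows gives a = -2, b = 4, c = -2, d = 5, e = -1.

a = -2, b = 4, c = -2, d = 5, e = -1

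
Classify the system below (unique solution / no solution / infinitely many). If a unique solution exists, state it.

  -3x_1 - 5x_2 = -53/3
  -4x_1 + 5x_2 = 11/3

x_1 = 2, x_2 = 7/3

Row-reduce the augmented matrix:
R1 ← R1 / (-3).
R2 ← R2 + 4·R1.
R2 ← R2 / (35/3).
R1 ← R1 − 5/3·R2.
Reading off the reduced rows gives x_1 = 2, x_2 = 7/3.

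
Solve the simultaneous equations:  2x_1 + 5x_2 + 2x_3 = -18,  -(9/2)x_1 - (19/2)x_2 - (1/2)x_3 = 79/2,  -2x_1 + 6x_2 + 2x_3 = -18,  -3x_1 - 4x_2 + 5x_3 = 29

no solution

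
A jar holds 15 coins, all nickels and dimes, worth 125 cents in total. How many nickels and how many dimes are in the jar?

Let n = nickels, d = dimes.
  n + d = 15
  10d + 5n = 125
From equation 1: n = 15 − d.
Substitute into equation 2 and solve: d = 10.
Then n = 5.

nickels: 5, dimes: 10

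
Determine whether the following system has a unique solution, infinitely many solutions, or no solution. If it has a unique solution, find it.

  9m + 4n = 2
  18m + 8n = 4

infinitely many solutions

Row-reduce:
R1 ← R1 / (9).
R2 ← R2 − 18·R1.
Rank is 1 with 2 unknowns, leaving n free.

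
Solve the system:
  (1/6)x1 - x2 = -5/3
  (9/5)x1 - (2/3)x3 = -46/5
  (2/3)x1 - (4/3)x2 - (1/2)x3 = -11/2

x1 = -4, x2 = 1, x3 = 3

Row-reduce the augmented matrix:
R1 ← R1 / (1/6).
R2 ← R2 − 9/5·R1.
R3 ← R3 − 2/3·R1.
R2 ← R2 / (54/5).
R1 ← R1 + 6·R2.
R3 ← R3 − 8/3·R2.
R3 ← R3 / (-163/486).
R1 ← R1 + 10/27·R3.
R2 ← R2 + 5/81·R3.
Reading off the reduced rows gives x1 = -4, x2 = 1, x3 = 3.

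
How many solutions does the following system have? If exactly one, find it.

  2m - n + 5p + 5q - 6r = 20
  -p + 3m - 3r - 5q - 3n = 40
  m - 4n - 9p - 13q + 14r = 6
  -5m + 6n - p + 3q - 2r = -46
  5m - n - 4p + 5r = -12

infinitely many solutions

Row-reduce:
R1 ← R1 / (2).
R2 ← R2 − 3·R1.
R3 ← R3 − 1·R1.
R4 ← R4 + 5·R1.
R5 ← R5 − 5·R1.
R2 ← R2 / (-3/2).
R1 ← R1 + 1/2·R2.
R3 ← R3 + 7/2·R2.
R4 ← R4 − 7/2·R2.
R5 ← R5 − 3/2·R2.
R3 ← R3 / (25/3).
R1 ← R1 − 16/3·R3.
R2 ← R2 − 17/3·R3.
R4 ← R4 + 25/3·R3.
R5 ← R5 + 25·R3.
Swap R4 and R5.
R4 ← R4 / (16).
R1 ← R1 + 52/25·R4.
R2 ← R2 + 24/25·R4.
R3 ← R3 − 41/25·R4.
Rank is 4 with 5 unknowns, leaving r free.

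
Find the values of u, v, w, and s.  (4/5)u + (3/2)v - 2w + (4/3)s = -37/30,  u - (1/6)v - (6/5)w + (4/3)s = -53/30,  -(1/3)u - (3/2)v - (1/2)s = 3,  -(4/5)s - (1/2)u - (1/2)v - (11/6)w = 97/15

u = -3, v = -1, w = -2, s = -1

Row-reduce the augmented matrix:
R1 ← R1 / (4/5).
R2 ← R2 − 1·R1.
R3 ← R3 + 1/3·R1.
R4 ← R4 + 1/2·R1.
R2 ← R2 / (-49/24).
R1 ← R1 − 15/8·R2.
R3 ← R3 + 7/8·R2.
R4 ← R4 − 7/16·R2.
R3 ← R3 / (-146/105).
R1 ← R1 + 64/49·R3.
R2 ← R2 + 156/245·R3.
R4 ← R4 + 589/210·R3.
R4 ← R4 / (-11519/26280).
R1 ← R1 − 600/511·R4.
R2 ← R2 − 37/511·R4.
R3 ← R3 + 125/876·R4.
Reading off the reduced rows gives u = -3, v = -1, w = -2, s = -1.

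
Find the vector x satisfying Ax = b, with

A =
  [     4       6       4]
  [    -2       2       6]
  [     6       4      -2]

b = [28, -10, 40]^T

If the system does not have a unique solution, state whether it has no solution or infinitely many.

no solution

Row-reduce:
R1 ← R1 / (4).
R2 ← R2 + 2·R1.
R3 ← R3 − 6·R1.
R2 ← R2 / (5).
R1 ← R1 − 3/2·R2.
R3 ← R3 + 5·R2.
Row 3 reduces to 0 = 2, a contradiction. The system is inconsistent.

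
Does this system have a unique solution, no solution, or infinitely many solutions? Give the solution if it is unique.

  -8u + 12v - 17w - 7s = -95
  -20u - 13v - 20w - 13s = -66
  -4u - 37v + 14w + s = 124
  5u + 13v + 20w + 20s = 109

infinitely many solutions

Row-reduce:
R1 ← R1 / (-8).
R2 ← R2 + 20·R1.
R3 ← R3 + 4·R1.
R4 ← R4 − 5·R1.
R2 ← R2 / (-43).
R1 ← R1 + 3/2·R2.
R3 ← R3 + 43·R2.
R4 ← R4 − 41/2·R2.
Swap R3 and R4.
R3 ← R3 / (6915/344).
R1 ← R1 − 461/344·R3.
R2 ← R2 + 45/86·R3.
Rank is 3 with 4 unknowns, leaving s free.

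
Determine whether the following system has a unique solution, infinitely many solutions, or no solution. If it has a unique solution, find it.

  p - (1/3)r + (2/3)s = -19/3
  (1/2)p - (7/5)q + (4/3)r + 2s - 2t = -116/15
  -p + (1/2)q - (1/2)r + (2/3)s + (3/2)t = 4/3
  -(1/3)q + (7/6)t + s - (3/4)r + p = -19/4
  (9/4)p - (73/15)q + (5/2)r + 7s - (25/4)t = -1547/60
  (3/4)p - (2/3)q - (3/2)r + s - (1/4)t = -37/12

Row-reduce:
R2 ← R2 − 1/2·R1.
R3 ← R3 + 1·R1.
R4 ← R4 − 1·R1.
R5 ← R5 − 9/4·R1.
R6 ← R6 − 3/4·R1.
R2 ← R2 / (-7/5).
R3 ← R3 − 1/2·R2.
R4 ← R4 + 1/3·R2.
R5 ← R5 + 73/15·R2.
R6 ← R6 + 2/3·R2.
R3 ← R3 / (-25/84).
R1 ← R1 + 1/3·R3.
R2 ← R2 + 15/14·R3.
R4 ← R4 + 65/84·R3.
R5 ← R5 + 55/28·R3.
R6 ← R6 + 55/28·R3.
R4 ← R4 / (-457/90).
R1 ← R1 + 112/75·R4.
R2 ← R2 + 122/15·R4.
R3 ← R3 + 162/25·R4.
R5 ← R5 + 586/45·R4.
R6 ← R6 + 586/45·R4.
R5 ← R5 / (-18961/5484).
R1 ← R1 + 1742/2285·R5.
R2 ← R2 + 347/457·R5.
R3 ← R3 + 4866/2285·R5.
R4 ← R4 − 36/457·R5.
R6 ← R6 + 18961/5484·R5.
Row 6 reduces to 0 = -1/2, a contradiction. The system is inconsistent.

no solution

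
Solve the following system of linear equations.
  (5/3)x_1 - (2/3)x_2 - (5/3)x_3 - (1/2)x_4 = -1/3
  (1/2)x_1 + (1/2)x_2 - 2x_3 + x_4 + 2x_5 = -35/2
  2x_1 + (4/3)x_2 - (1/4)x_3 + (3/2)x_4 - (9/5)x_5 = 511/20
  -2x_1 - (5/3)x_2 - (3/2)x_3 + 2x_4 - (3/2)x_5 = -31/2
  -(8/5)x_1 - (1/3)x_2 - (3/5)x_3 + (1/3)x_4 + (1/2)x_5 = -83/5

x_1 = 6, x_2 = 3, x_3 = 5, x_4 = 0, x_5 = -6

Row-reduce the augmented matrix:
R1 ← R1 / (5/3).
R2 ← R2 − 1/2·R1.
R3 ← R3 − 2·R1.
R4 ← R4 + 2·R1.
R5 ← R5 + 8/5·R1.
R2 ← R2 / (7/10).
R1 ← R1 + 2/5·R2.
R3 ← R3 − 32/15·R2.
R4 ← R4 + 37/15·R2.
R5 ← R5 + 73/75·R2.
R3 ← R3 / (177/28).
R1 ← R1 + 13/7·R3.
R2 ← R2 + 15/7·R3.
R4 ← R4 + 123/14·R3.
R5 ← R5 + 30/7·R3.
R4 ← R4 / (7/2).
R1 ← R1 + 1/18·R4.
R2 ← R2 − 7/6·R4.
R3 ← R3 + 2/9·R4.
R5 ← R5 − 1/2·R4.
R5 ← R5 / (-8033/6195).
R1 ← R1 + 46937/37170·R5.
R2 ← R2 − 3521/1770·R5.
R3 ← R3 + 29614/18585·R5.
R4 ← R4 + 3201/2065·R5.
Reading off the reduced rows gives x_1 = 6, x_2 = 3, x_3 = 5, x_4 = 0, x_5 = -6.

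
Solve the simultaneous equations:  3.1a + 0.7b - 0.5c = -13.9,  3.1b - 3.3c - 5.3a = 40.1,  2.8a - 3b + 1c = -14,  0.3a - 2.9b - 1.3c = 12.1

a = -5, b = -2, c = -6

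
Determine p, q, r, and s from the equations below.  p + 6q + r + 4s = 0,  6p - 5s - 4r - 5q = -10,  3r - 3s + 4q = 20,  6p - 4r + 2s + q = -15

Row-reduce the augmented matrix:
R2 ← R2 − 6·R1.
R4 ← R4 − 6·R1.
R2 ← R2 / (-41).
R1 ← R1 − 6·R2.
R3 ← R3 − 4·R2.
R4 ← R4 + 35·R2.
R3 ← R3 / (83/41).
R1 ← R1 + 19/41·R3.
R2 ← R2 − 10/41·R3.
R4 ← R4 + 60/41·R3.
R4 ← R4 / (-121/83).
R1 ← R1 + 131/83·R4.
R2 ← R2 − 117/83·R4.
R3 ← R3 + 239/83·R4.
Reading off the reduced rows gives p = -5, q = 5, r = -5, s = -5.

p = -5, q = 5, r = -5, s = -5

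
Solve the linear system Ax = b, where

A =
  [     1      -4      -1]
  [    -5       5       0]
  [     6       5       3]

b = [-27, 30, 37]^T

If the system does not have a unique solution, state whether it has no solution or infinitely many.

x_1 = -1, x_2 = 5, x_3 = 6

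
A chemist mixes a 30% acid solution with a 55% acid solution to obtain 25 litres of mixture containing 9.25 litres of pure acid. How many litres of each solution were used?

Let a = litres of solution A, b = litres of solution B.
  a + b = 25
  (3/10)a + (11/20)b = 37/4
From equation 1: a = 25 − b.
Substitute into equation 2 and solve: b = 7.
Then a = 18.

litres of solution A: 18, litres of solution B: 7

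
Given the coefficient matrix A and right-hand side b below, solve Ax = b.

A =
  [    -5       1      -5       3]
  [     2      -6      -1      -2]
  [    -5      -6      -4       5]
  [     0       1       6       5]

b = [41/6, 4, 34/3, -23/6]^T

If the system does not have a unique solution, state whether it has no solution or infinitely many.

Row-reduce the augmented matrix:
R1 ← R1 / (-5).
R2 ← R2 − 2·R1.
R3 ← R3 + 5·R1.
R2 ← R2 / (-28/5).
R1 ← R1 + 1/5·R2.
R3 ← R3 + 7·R2.
R4 ← R4 − 1·R2.
R3 ← R3 / (19/4).
R1 ← R1 − 31/28·R3.
R2 ← R2 − 15/28·R3.
R4 ← R4 − 153/28·R3.
R4 ← R4 / (187/133).
R1 ← R1 + 169/133·R4.
R2 ← R2 + 26/133·R4.
R3 ← R3 − 12/19·R4.
Reading off the reduced rows gives x_1 = 1, x_2 = -1/2, x_3 = -5/3, x_4 = 4/3.

x_1 = 1, x_2 = -1/2, x_3 = -5/3, x_4 = 4/3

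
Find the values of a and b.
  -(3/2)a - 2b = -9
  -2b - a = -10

a = -2, b = 6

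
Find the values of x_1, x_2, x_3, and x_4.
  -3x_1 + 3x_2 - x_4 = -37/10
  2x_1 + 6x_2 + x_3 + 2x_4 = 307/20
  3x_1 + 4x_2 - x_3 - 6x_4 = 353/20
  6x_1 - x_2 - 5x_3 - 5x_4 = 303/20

x_1 = 3, x_2 = 8/5, x_3 = 3/4, x_4 = -1/2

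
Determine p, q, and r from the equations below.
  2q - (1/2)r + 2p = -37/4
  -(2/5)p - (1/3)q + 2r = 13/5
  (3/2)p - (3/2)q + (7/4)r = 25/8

p = -3/2, q = -3, r = 1/2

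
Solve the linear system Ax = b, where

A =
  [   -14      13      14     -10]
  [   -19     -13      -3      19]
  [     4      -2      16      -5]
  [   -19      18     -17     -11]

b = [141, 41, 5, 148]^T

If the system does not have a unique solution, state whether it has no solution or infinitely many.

x_1 = -6, x_2 = 1, x_3 = 1, x_4 = -3

Row-reduce the augmented matrix:
R1 ← R1 / (-14).
R2 ← R2 + 19·R1.
R3 ← R3 − 4·R1.
R4 ← R4 + 19·R1.
R2 ← R2 / (-429/14).
R1 ← R1 + 13/14·R2.
R3 ← R3 − 12/7·R2.
R4 ← R4 − 5/14·R2.
R3 ← R3 / (244/13).
R1 ← R1 + 1/3·R3.
R2 ← R2 − 28/39·R3.
R4 ← R4 + 1414/39·R3.
R4 ← R4 / (-35053/4026).
R1 ← R1 + 3059/8052·R4.
R2 ← R2 + 1675/2013·R4.
R3 ← R3 + 863/2684·R4.
Reading off the reduced rows gives x_1 = -6, x_2 = 1, x_3 = 1, x_4 = -3.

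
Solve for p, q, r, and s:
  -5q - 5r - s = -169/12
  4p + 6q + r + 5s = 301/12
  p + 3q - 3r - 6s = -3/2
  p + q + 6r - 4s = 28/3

Row-reduce the augmented matrix:
Swap R1 and R2.
R1 ← R1 / (4).
R3 ← R3 − 1·R1.
R4 ← R4 − 1·R1.
R2 ← R2 / (-5).
R1 ← R1 − 3/2·R2.
R3 ← R3 − 3/2·R2.
R4 ← R4 + 1/2·R2.
R3 ← R3 / (-19/4).
R1 ← R1 + 5/4·R3.
R2 ← R2 − 1·R3.
R4 ← R4 − 25/4·R3.
R4 ← R4 / (-1433/95).
R1 ← R1 − 279/95·R4.
R2 ← R2 + 132/95·R4.
R3 ← R3 − 151/95·R4.
Reading off the reduced rows gives p = 3, q = 4/3, r = 4/3, s = 3/4.

p = 3, q = 4/3, r = 4/3, s = 3/4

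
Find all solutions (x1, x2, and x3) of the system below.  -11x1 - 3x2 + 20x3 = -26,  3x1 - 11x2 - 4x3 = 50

Row-reduce:
R1 ← R1 / (-11).
R2 ← R2 − 3·R1.
R2 ← R2 / (-130/11).
R1 ← R1 − 3/11·R2.
Rank is 2 with 3 unknowns, leaving x3 free.

infinitely many solutions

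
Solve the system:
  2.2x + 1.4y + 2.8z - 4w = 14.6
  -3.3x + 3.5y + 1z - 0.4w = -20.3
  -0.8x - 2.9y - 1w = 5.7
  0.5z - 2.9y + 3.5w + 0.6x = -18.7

Row-reduce the augmented matrix:
R1 ← R1 / (11/5).
R2 ← R2 + 33/10·R1.
R3 ← R3 + 4/5·R1.
R4 ← R4 − 3/5·R1.
R2 ← R2 / (28/5).
R1 ← R1 − 7/11·R2.
R3 ← R3 + 263/110·R2.
R4 ← R4 + 361/110·R2.
R3 ← R3 / (4987/1540).
R1 ← R1 − 15/22·R3.
R2 ← R2 − 13/14·R3.
R4 ← R4 − 4287/1540·R3.
R4 ← R4 / (264271/49870).
R1 ← R1 − 6/4987·R4.
R2 ← R2 − 1718/4987·R4.
R3 ← R3 + 7988/4987·R4.
Reading off the reduced rows gives x = 4, y = -1, z = -6, w = -6.

x = 4, y = -1, z = -6, w = -6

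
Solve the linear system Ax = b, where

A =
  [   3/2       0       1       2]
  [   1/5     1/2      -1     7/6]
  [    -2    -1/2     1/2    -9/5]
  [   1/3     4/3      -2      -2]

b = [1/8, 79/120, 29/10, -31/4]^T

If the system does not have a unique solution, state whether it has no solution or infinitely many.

x_1 = -11/4, x_2 = -7/4, x_3 = 1/4, x_4 = 2

Row-reduce the augmented matrix:
R1 ← R1 / (3/2).
R2 ← R2 − 1/5·R1.
R3 ← R3 + 2·R1.
R4 ← R4 − 1/3·R1.
R2 ← R2 / (1/2).
R3 ← R3 + 1/2·R2.
R4 ← R4 − 4/3·R2.
R3 ← R3 / (7/10).
R1 ← R1 − 2/3·R3.
R2 ← R2 + 34/15·R3.
R4 ← R4 − 4/5·R3.
R4 ← R4 / (-2162/315).
R1 ← R1 + 22/63·R4.
R2 ← R2 − 2369/315·R4.
R3 ← R3 − 53/21·R4.
Reading off the reduced rows gives x_1 = -11/4, x_2 = -7/4, x_3 = 1/4, x_4 = 2.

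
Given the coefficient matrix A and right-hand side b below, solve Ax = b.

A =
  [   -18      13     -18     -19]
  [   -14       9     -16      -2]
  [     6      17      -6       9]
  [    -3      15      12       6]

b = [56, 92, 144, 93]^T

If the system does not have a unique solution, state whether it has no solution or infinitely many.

x_1 = -1, x_2 = 6, x_3 = -2, x_4 = 4

Row-reduce the augmented matrix:
R1 ← R1 / (-18).
R2 ← R2 + 14·R1.
R3 ← R3 − 6·R1.
R4 ← R4 + 3·R1.
R2 ← R2 / (-10/9).
R1 ← R1 + 13/18·R2.
R3 ← R3 − 64/3·R2.
R4 ← R4 − 77/6·R2.
R3 ← R3 / (-252/5).
R1 ← R1 − 23/10·R3.
R2 ← R2 − 9/5·R3.
R4 ← R4 + 81/10·R3.
R4 ← R4 / (3273/28).
R1 ← R1 − 1025/252·R4.
R2 ← R2 + 37/14·R4.
R3 ← R3 + 310/63·R4.
Reading off the reduced rows gives x_1 = -1, x_2 = 6, x_3 = -2, x_4 = 4.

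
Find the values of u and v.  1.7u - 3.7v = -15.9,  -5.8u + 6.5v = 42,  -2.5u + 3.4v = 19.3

u = -5, v = 2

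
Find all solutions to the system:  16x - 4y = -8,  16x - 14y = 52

Row-reduce the augmented matrix:
R1 ← R1 / (16).
R2 ← R2 − 16·R1.
R2 ← R2 / (-10).
R1 ← R1 + 1/4·R2.
Reading off the reduced rows gives x = -2, y = -6.

x = -2, y = -6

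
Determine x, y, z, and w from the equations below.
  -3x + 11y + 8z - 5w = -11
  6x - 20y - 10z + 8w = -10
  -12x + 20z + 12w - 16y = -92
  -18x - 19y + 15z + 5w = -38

Row-reduce the augmented matrix:
R1 ← R1 / (-3).
R2 ← R2 − 6·R1.
R3 ← R3 + 12·R1.
R4 ← R4 + 18·R1.
R2 ← R2 / (2).
R1 ← R1 + 11/3·R2.
R3 ← R3 + 60·R2.
R4 ← R4 + 85·R2.
R3 ← R3 / (168).
R1 ← R1 − 25/3·R3.
R2 ← R2 − 3·R3.
R4 ← R4 − 222·R3.
R4 ← R4 / (-13).
R1 ← R1 + 11/18·R4.
R2 ← R2 + 1/2·R4.
R3 ← R3 + 1/6·R4.
Reading off the reduced rows gives x = -5, y = 2, z = -6, w = 0.

x = -5, y = 2, z = -6, w = 0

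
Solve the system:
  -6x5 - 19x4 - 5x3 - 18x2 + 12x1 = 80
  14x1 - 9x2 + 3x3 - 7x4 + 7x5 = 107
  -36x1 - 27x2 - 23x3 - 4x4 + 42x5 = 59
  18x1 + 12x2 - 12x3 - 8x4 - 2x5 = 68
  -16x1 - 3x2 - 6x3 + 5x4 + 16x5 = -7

infinitely many solutions

Row-reduce:
R1 ← R1 / (12).
R2 ← R2 − 14·R1.
R3 ← R3 + 36·R1.
R4 ← R4 − 18·R1.
R5 ← R5 + 16·R1.
R2 ← R2 / (12).
R1 ← R1 + 3/2·R2.
R3 ← R3 + 81·R2.
R4 ← R4 − 39·R2.
R5 ← R5 + 27·R2.
R3 ← R3 / (173/8).
R1 ← R1 − 11/16·R3.
R2 ← R2 − 53/72·R3.
R4 ← R4 + 797/24·R3.
R5 ← R5 − 173/24·R3.
R4 ← R4 / (6011/173).
R1 ← R1 + 347/346·R4.
R2 ← R2 + 25/173·R4.
R3 ← R3 − 331/173·R4.
Rank is 4 with 5 unknowns, leaving x5 free.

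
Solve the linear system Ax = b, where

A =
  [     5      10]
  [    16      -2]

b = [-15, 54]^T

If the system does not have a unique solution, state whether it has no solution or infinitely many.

Row-reduce the augmented matrix:
R1 ← R1 / (5).
R2 ← R2 − 16·R1.
R2 ← R2 / (-34).
R1 ← R1 − 2·R2.
Reading off the reduced rows gives x_1 = 3, x_2 = -3.

x_1 = 3, x_2 = -3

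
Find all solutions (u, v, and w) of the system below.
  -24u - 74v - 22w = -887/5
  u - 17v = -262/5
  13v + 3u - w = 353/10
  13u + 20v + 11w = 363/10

u = -7/5, v = 3, w = -1/2

Row-reduce the augmented matrix:
R1 ← R1 / (-24).
R2 ← R2 − 1·R1.
R3 ← R3 − 3·R1.
R4 ← R4 − 13·R1.
R2 ← R2 / (-241/12).
R1 ← R1 − 37/12·R2.
R3 ← R3 − 15/4·R2.
R4 ← R4 + 241/12·R2.
R3 ← R3 / (-945/241).
R1 ← R1 − 187/241·R3.
R2 ← R2 − 11/241·R3.
R4 reduces to 0 = 0, so the extra equation is consistent.
Reading off the reduced rows gives u = -7/5, v = 3, w = -1/2.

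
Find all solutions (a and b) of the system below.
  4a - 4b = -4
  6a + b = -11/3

a = -2/3, b = 1/3

Row-reduce the augmented matrix:
R1 ← R1 / (4).
R2 ← R2 − 6·R1.
R2 ← R2 / (7).
R1 ← R1 + 1·R2.
Reading off the reduced rows gives a = -2/3, b = 1/3.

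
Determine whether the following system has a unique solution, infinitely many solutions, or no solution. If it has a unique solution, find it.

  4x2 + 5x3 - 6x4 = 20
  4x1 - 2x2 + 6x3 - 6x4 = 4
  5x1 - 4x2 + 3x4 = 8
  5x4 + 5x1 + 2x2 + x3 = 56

Row-reduce the augmented matrix:
Swap R1 and R2.
R1 ← R1 / (4).
R3 ← R3 − 5·R1.
R4 ← R4 − 5·R1.
R2 ← R2 / (4).
R1 ← R1 + 1/2·R2.
R3 ← R3 + 3/2·R2.
R4 ← R4 − 9/2·R2.
R3 ← R3 / (-45/8).
R1 ← R1 − 17/8·R3.
R2 ← R2 − 5/4·R3.
R4 ← R4 + 97/8·R3.
R4 ← R4 / (22/15).
R1 ← R1 − 13/15·R4.
R2 ← R2 − 1/3·R4.
R3 ← R3 + 22/15·R4.
Reading off the reduced rows gives x1 = 4, x2 = 6, x3 = 4, x4 = 4.

x1 = 4, x2 = 6, x3 = 4, x4 = 4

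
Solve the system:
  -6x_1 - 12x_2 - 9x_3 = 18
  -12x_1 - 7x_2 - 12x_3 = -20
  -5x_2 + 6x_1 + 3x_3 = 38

Row-reduce:
R1 ← R1 / (-6).
R2 ← R2 + 12·R1.
R3 ← R3 − 6·R1.
R2 ← R2 / (17).
R1 ← R1 − 2·R2.
R3 ← R3 + 17·R2.
Rank is 2 with 3 unknowns, leaving x_3 free.

infinitely many solutions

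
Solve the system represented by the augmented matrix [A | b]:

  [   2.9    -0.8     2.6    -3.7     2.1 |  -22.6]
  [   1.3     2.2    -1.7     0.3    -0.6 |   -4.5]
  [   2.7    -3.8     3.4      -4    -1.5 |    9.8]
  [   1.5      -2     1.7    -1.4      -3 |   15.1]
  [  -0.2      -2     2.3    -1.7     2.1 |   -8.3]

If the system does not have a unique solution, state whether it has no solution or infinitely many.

Row-reduce the augmented matrix:
R1 ← R1 / (29/10).
R2 ← R2 − 13/10·R1.
R3 ← R3 − 27/10·R1.
R4 ← R4 − 3/2·R1.
R5 ← R5 + 1/5·R1.
R2 ← R2 / (371/145).
R1 ← R1 + 8/29·R2.
R3 ← R3 + 443/145·R2.
R4 ← R4 + 46/29·R2.
R5 ← R5 + 298/145·R2.
R3 ← R3 / (-9061/3710).
R1 ← R1 − 218/371·R3.
R2 ← R2 + 831/742·R3.
R4 ← R4 + 5273/3710·R3.
R5 ← R5 − 659/3710·R3.
R4 ← R4 / (481/697).
R1 ← R1 + 443/697·R4.
R2 ← R2 + 73/1394·R4.
R3 ← R3 + 509/697·R4.
R5 ← R5 + 879/3485·R4.
R5 ← R5 / (-14814/156325).
R1 ← R1 + 78828/31265·R5.
R2 ← R2 − 104877/62530·R5.
R3 ← R3 − 2946/31265·R5.
R4 ← R4 + 88797/31265·R5.
Reading off the reduced rows gives x_1 = -3, x_2 = -6, x_3 = -6, x_4 = -2, x_5 = -5.

x_1 = -3, x_2 = -6, x_3 = -6, x_4 = -2, x_5 = -5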